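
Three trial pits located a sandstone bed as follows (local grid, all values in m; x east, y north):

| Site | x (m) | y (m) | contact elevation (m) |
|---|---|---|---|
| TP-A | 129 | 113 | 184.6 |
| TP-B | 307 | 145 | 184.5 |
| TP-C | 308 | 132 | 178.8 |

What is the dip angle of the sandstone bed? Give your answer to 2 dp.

Two edge vectors: TP-A→TP-B = (178, 32, -0.1), TP-A→TP-C = (179, 19, -5.8).
Normal n = (TP-A→TP-B) × (TP-A→TP-C) = (-183.7, 1014.5, -2346).
So ∂z/∂x = −n_x/n_z = −0.07830 and ∂z/∂y = −n_y/n_z = 0.43244.
Gradient magnitude |∇z| = √(a² + b²) = √(0.00613 + 0.18700) = 0.43947.
True dip = arctan(0.43947) = 23.72°, dipping toward S (azimuth ≈ 170°).

23.72°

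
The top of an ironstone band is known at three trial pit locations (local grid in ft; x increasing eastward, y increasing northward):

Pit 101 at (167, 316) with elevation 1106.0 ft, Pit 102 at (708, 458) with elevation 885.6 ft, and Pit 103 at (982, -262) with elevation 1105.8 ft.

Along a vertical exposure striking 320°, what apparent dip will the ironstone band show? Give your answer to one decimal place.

Let the plane be z = a·x + b·y + c.
Pit 102−Pit 101: 541a + 142b = −220.4;  Pit 103−Pit 101: 815a − 578b = −0.2.
Solving gives a = −0.29741, b = −0.41902.
Unit vector along 320° is (sin 320°, cos 320°) = (-0.6428, 0.7660).
Slope in that direction = a·(-0.6428) + b·(0.7660) = −0.12981.
Apparent dip = arctan|0.12981| = 7.4° (true dip is 27.2°, so apparent ≤ true as expected).

7.4°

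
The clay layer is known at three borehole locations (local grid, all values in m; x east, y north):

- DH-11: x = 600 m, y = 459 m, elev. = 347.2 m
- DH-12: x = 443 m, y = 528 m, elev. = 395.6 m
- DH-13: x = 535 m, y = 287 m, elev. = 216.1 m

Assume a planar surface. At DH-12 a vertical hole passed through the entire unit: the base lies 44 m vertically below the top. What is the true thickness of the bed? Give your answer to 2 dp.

Two edge vectors: DH-11→DH-12 = (-157, 69, 48.4), DH-11→DH-13 = (-65, -172, -131.1).
Normal n = (DH-11→DH-12) × (DH-11→DH-13) = (-721.1, -23728.7, 31489).
So ∂z/∂x = −n_x/n_z = 0.02290 and ∂z/∂y = −n_y/n_z = 0.75356.
|∇z| = √(a²+b²) = 0.75390, so dip δ = arctan(0.75390) = 37.01°.
True thickness = vertical thickness × cos δ = 44 × cos 37.01° = 35.13 m.

35.13 m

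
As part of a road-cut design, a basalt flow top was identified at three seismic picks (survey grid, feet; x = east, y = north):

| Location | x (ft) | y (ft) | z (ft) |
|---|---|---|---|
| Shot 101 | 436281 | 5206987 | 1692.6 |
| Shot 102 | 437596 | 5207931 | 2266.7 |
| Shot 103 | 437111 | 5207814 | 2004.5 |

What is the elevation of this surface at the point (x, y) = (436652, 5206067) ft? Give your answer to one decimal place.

Two edge vectors: Shot 101→Shot 102 = (1315, 944, 574.1), Shot 101→Shot 103 = (830, 827, 311.9).
Normal n = (Shot 101→Shot 102) × (Shot 101→Shot 103) = (-180347.1, 66354.5, 303985).
So ∂z/∂x = −n_x/n_z = 0.593276313 and ∂z/∂y = −n_y/n_z = −0.218282152.
Intercept c from Shot 101: 1692.6 − 258835.18 + 1136592.33 = 879449.75.
At (436652, 5206067): z = 259055.3 − 1136391.5 + 879449.75 = 2113.5 ft.

2113.5 ft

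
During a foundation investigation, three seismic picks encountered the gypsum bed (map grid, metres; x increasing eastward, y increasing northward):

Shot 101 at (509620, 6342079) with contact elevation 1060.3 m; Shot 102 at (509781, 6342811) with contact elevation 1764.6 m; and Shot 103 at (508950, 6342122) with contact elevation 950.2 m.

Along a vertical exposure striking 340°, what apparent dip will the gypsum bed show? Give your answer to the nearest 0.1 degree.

38.0°

Let the plane be z = a·x + b·y + c.
Shot 102−Shot 101: 161a + 732b = 704.3;  Shot 103−Shot 101: −670a + 43b = −110.1.
Solving gives a = 0.22293, b = 0.91313.
Unit vector along 340° is (sin 340°, cos 340°) = (-0.3420, 0.9397).
Slope in that direction = a·(-0.3420) + b·(0.9397) = 0.78181.
Apparent dip = arctan|0.78181| = 38.0° (true dip is 43.2°, so apparent ≤ true as expected).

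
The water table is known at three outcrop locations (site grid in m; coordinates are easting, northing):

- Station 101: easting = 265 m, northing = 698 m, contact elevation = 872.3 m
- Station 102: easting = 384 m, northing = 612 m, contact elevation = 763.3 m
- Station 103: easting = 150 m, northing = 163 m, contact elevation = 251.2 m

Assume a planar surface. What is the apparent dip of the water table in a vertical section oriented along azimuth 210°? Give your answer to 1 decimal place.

44.6°

Let the plane be z = a·easting + b·northing + c.
Station 102−Station 101: 119a − 86b = −109;  Station 103−Station 101: −115a − 535b = −621.1.
Solving gives a = −0.06662, b = 1.17526.
Unit vector along 210° is (sin 210°, cos 210°) = (-0.5000, -0.8660).
Slope in that direction = a·(-0.5000) + b·(-0.8660) = −0.98449.
Apparent dip = arctan|0.98449| = 44.6° (true dip is 49.7°, so apparent ≤ true as expected).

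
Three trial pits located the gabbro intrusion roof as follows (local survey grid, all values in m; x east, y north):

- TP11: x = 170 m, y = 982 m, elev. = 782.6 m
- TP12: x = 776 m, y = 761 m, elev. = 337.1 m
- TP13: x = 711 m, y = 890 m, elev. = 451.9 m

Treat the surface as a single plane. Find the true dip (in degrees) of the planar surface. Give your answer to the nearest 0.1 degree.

Let the plane be z = a·x + b·y + c.
TP12−TP11: 606a − 221b = −445.5;  TP13−TP11: 541a − 92b = −330.7.
Solving gives a = −0.50304, b = 0.63645.
Gradient magnitude |∇z| = √(a² + b²) = √(0.25305 + 0.40507) = 0.81125.
True dip = arctan(0.81125) = 39.1°, dipping toward SE (azimuth ≈ 142°).

39.1°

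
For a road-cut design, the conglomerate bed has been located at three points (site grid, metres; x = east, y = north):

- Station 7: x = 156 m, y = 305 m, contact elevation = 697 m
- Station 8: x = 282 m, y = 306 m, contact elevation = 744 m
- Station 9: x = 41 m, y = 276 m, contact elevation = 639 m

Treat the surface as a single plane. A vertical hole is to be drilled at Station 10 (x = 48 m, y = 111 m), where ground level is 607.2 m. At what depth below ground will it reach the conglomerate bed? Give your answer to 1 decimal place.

54.3 m

Two edge vectors: Station 7→Station 8 = (126, 1, 47), Station 7→Station 9 = (-115, -29, -58).
Normal n = (Station 7→Station 8) × (Station 7→Station 9) = (1305, 1903, -3539).
So ∂z/∂x = −n_x/n_z = 0.36875 and ∂z/∂y = −n_y/n_z = 0.53772.
Intercept c from Station 7: 697 − 57.52 − 164.01 = 475.47.
At (48, 111): z_contact = 17.70 + 59.69 + 475.47 = 552.86 m.
Depth below ground = 607.2 − 552.86 = 54.3 m.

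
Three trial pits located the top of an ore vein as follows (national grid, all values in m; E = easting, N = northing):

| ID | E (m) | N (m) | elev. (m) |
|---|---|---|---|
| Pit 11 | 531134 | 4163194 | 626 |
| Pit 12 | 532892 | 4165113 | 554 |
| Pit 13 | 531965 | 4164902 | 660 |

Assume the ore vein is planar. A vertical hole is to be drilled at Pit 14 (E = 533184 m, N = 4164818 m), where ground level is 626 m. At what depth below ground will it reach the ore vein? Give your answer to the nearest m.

136 m

Two edge vectors: Pit 11→Pit 12 = (1758, 1919, -72), Pit 11→Pit 13 = (831, 1708, 34).
Normal n = (Pit 11→Pit 12) × (Pit 11→Pit 13) = (188222, -119604, 1407975).
So ∂z/∂E = −n_x/n_z = −0.13368277 and ∂z/∂N = −n_y/n_z = 0.08494753.
Intercept c from Pit 11: 626 + 71003.47 − 353653.05 = −282023.59.
At (533184, 4164818): z_contact = −71277.5 + 353791.0 − 282023.59 = 489.9 m.
Depth below ground = 626 − 489.9 = 136 m.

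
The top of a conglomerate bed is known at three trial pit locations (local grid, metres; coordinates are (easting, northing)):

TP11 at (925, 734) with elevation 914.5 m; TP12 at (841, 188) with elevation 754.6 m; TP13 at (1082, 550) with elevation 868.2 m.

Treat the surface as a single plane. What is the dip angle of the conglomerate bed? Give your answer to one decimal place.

Two edge vectors: TP11→TP12 = (-84, -546, -159.9), TP11→TP13 = (157, -184, -46.3).
Normal n = (TP11→TP12) × (TP11→TP13) = (-4141.8, -28993.5, 101178).
So ∂z/∂E = −n_x/n_z = 0.04094 and ∂z/∂N = −n_y/n_z = 0.28656.
Gradient magnitude |∇z| = √(a² + b²) = √(0.00168 + 0.08212) = 0.28947.
True dip = arctan(0.28947) = 16.1°, dipping toward S (azimuth ≈ 188°).

16.1°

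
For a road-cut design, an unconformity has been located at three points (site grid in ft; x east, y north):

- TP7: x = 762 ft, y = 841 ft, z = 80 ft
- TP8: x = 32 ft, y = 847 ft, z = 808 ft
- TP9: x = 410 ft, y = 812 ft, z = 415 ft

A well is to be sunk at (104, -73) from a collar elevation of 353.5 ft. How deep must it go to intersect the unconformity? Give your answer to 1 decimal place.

Two edge vectors: TP7→TP8 = (-730, 6, 728), TP7→TP9 = (-352, -29, 335).
Normal n = (TP7→TP8) × (TP7→TP9) = (23122, -11706, 23282).
So ∂z/∂x = −n_x/n_z = −0.99313 and ∂z/∂y = −n_y/n_z = 0.50279.
Intercept c from TP7: 80 + 756.76 − 422.85 = 413.92.
At (104, -73): z_contact = −103.29 − 36.70 + 413.92 = 273.93 ft.
Depth below ground = 353.5 − 273.93 = 79.6 ft.

79.6 ft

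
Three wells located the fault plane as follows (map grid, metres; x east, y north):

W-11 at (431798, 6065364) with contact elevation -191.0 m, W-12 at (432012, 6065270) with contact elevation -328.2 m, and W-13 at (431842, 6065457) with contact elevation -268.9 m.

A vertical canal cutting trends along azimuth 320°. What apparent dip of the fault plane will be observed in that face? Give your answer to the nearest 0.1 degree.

Let the plane be z = a·x + b·y + c.
W-12−W-11: 214a − 94b = −137.2;  W-13−W-11: 44a + 93b = −77.9.
Solving gives a = −0.83544, b = −0.44237.
Unit vector along 320° is (sin 320°, cos 320°) = (-0.6428, 0.7660).
Slope in that direction = a·(-0.6428) + b·(0.7660) = 0.19813.
Apparent dip = arctan|0.19813| = 11.2° (true dip is 43.4°, so apparent ≤ true as expected).

11.2°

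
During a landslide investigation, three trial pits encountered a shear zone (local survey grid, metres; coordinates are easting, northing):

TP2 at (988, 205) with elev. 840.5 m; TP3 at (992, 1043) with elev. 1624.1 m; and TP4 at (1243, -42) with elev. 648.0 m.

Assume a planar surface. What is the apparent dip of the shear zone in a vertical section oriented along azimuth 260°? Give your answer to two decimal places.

17.23°

Two edge vectors: TP2→TP3 = (4, 838, 783.6), TP2→TP4 = (255, -247, -192.5).
Normal n = (TP2→TP3) × (TP2→TP4) = (32234.2, 200588, -214678).
So ∂z/∂easting = −n_x/n_z = 0.15015 and ∂z/∂northing = −n_y/n_z = 0.93437.
Unit vector along 260° is (sin 260°, cos 260°) = (-0.9848, -0.1736).
Slope in that direction = a·(-0.9848) + b·(-0.1736) = −0.31012.
Apparent dip = arctan|0.31012| = 17.23° (true dip is 43.4°, so apparent ≤ true as expected).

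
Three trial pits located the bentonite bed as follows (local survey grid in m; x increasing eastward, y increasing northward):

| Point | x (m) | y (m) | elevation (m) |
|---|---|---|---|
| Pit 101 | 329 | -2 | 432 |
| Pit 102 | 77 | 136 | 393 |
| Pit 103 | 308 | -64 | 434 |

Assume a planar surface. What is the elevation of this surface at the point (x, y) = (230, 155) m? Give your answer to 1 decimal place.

Let the plane be z = a·x + b·y + c.
Pit 102−Pit 101: −252a + 138b = −39;  Pit 103−Pit 101: −21a − 62b = 2.
Solving gives a = 0.11565, b = −0.07143.
Then c = 432 − a·329 − b·-2 = 393.81.
At (230, 155): z = 26.6 − 11.1 + 393.81 = 409.3 m.

409.3 m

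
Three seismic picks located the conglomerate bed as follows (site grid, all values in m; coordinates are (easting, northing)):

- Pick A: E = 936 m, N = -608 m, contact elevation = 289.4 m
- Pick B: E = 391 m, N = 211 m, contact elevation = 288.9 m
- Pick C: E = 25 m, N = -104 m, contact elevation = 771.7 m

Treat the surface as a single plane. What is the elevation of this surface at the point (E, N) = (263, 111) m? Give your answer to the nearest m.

Let the plane be z = a·E + b·N + c.
Pick B−Pick A: −545a + 819b = −0.5;  Pick C−Pick A: −911a + 504b = 482.3.
Solving gives a = −0.83842, b = −0.55853.
Then c = 289.4 − a·936 − b·-608 = 734.57.
At (263, 111): z = −220.5 − 62.0 + 734.57 = 452.1 m.

452 m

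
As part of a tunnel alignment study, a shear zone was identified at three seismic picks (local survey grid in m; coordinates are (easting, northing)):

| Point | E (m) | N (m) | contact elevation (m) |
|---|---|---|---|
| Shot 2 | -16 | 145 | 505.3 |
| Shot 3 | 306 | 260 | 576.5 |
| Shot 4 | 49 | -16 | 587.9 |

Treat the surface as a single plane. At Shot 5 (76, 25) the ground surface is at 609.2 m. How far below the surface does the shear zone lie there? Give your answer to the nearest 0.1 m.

Let the plane be z = a·E + b·N + c.
Shot 3−Shot 2: 322a + 115b = 71.2;  Shot 4−Shot 2: 65a − 161b = 82.6.
Solving gives a = 0.35339, b = −0.37037.
Then c = 505.3 − a·-16 − b·145 = 564.66.
At (76, 25): z_contact = 26.86 − 9.26 + 564.66 = 582.26 m.
Depth below ground = 609.2 − 582.26 = 26.9 m.

26.9 m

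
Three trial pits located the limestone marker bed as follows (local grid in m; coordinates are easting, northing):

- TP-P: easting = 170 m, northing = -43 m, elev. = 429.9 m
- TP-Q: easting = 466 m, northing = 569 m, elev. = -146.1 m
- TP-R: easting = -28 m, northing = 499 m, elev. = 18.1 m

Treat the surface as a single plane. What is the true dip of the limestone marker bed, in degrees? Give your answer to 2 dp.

Two edge vectors: TP-P→TP-Q = (296, 612, -576), TP-P→TP-R = (-198, 542, -411.8).
Normal n = (TP-P→TP-Q) × (TP-P→TP-R) = (60170.4, 235940.8, 281608).
So ∂z/∂easting = −n_x/n_z = −0.21367 and ∂z/∂northing = −n_y/n_z = −0.83783.
Gradient magnitude |∇z| = √(a² + b²) = √(0.04565 + 0.70197) = 0.86465.
True dip = arctan(0.86465) = 40.85°, dipping toward NNE (azimuth ≈ 014°).

40.85°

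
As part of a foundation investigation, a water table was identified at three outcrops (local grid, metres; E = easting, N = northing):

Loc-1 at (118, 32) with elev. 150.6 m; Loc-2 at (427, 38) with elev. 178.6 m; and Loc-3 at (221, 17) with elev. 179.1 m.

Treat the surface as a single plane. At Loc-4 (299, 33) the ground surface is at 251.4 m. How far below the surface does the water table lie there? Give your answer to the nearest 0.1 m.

81.6 m

Let the plane be z = a·E + b·N + c.
Loc-2−Loc-1: 309a + 6b = 28;  Loc-3−Loc-1: 103a − 15b = 28.5.
Solving gives a = 0.11251, b = −1.12745.
Then c = 150.6 − a·118 − b·32 = 173.40.
At (299, 33): z_contact = 33.64 − 37.21 + 173.40 = 169.84 m.
Depth below ground = 251.4 − 169.84 = 81.6 m.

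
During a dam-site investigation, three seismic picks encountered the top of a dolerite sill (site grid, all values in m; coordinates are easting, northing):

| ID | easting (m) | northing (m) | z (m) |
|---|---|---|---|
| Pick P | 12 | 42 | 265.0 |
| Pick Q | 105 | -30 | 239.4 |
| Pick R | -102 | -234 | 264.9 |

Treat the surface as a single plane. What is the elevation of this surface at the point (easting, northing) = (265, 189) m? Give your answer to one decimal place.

Let the plane be z = a·easting + b·northing + c.
Pick Q−Pick P: 93a − 72b = −25.6;  Pick R−Pick P: −114a − 276b = −0.1.
Solving gives a = −0.20836, b = 0.08642.
Then c = 265 − a·12 − b·42 = 263.87.
At (265, 189): z = −55.2 + 16.3 + 263.87 = 225.0 m.

225.0 m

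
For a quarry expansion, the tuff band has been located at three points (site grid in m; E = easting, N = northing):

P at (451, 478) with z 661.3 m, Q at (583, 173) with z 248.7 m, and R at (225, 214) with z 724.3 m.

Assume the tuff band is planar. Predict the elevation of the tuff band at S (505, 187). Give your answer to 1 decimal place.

Let the plane be z = a·E + b·N + c.
Q−P: 132a − 305b = −412.6;  R−P: −226a − 264b = 63.
Solving gives a = −1.23476, b = 0.81840.
Then c = 661.3 − a·451 − b·478 = 826.99.
At (505, 187): z = −623.6 + 153.0 + 826.99 = 356.5 m.

356.5 m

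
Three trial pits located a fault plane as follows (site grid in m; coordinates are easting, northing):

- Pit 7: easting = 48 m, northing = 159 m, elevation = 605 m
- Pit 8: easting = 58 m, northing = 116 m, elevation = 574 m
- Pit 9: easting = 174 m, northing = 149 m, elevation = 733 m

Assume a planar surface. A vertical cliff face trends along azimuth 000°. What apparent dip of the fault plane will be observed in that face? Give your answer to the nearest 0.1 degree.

Two edge vectors: Pit 7→Pit 8 = (10, -43, -31), Pit 7→Pit 9 = (126, -10, 128).
Normal n = (Pit 7→Pit 8) × (Pit 7→Pit 9) = (-5814, -5186, 5318).
So ∂z/∂easting = −n_x/n_z = 1.09327 and ∂z/∂northing = −n_y/n_z = 0.97518.
Unit vector along 000° is (sin 0°, cos 0°) = (0.0000, 1.0000).
Slope in that direction = a·(0.0000) + b·(1.0000) = 0.97518.
Apparent dip = arctan|0.97518| = 44.3° (true dip is 55.7°, so apparent ≤ true as expected).

44.3°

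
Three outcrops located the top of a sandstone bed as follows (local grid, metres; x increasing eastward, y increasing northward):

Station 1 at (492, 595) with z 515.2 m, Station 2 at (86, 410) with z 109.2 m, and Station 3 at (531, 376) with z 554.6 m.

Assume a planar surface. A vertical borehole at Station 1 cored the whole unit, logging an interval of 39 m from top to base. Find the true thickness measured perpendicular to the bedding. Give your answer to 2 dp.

27.57 m

Two edge vectors: Station 1→Station 2 = (-406, -185, -406), Station 1→Station 3 = (39, -219, 39.4).
Normal n = (Station 1→Station 2) × (Station 1→Station 3) = (-96203, 162.4, 96129).
So ∂z/∂x = −n_x/n_z = 1.00077 and ∂z/∂y = −n_y/n_z = −0.00169.
|∇z| = √(a²+b²) = 1.00077, so dip δ = arctan(1.00077) = 45.02°.
True thickness = vertical thickness × cos δ = 39 × cos 45.02° = 27.57 m.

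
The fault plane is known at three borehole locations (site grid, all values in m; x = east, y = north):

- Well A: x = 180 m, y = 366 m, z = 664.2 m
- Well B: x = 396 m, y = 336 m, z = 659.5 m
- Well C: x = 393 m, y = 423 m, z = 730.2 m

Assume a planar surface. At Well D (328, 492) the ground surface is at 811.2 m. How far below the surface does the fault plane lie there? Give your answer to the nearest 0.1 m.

30.7 m

Two edge vectors: Well A→Well B = (216, -30, -4.7), Well A→Well C = (213, 57, 66).
Normal n = (Well A→Well B) × (Well A→Well C) = (-1712.1, -15257.1, 18702).
So ∂z/∂x = −n_x/n_z = 0.09155 and ∂z/∂y = −n_y/n_z = 0.81580.
Intercept c from Well A: 664.2 − 16.48 − 298.58 = 349.14.
At (328, 492): z_contact = 30.03 + 401.37 + 349.14 = 780.54 m.
Depth below ground = 811.2 − 780.54 = 30.7 m.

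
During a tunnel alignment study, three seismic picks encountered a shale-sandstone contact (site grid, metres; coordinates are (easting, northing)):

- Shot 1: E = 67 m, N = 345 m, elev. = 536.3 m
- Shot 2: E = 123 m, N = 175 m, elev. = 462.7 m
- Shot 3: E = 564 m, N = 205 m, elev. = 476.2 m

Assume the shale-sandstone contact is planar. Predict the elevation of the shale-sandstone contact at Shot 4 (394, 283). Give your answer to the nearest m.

Two edge vectors: Shot 1→Shot 2 = (56, -170, -73.6), Shot 1→Shot 3 = (497, -140, -60.1).
Normal n = (Shot 1→Shot 2) × (Shot 1→Shot 3) = (-87, -33213.6, 76650).
So ∂z/∂E = −n_x/n_z = 0.00114 and ∂z/∂N = −n_y/n_z = 0.43332.
Intercept c from Shot 1: 536.3 − 0.08 − 149.49 = 386.73.
At (394, 283): z = 0.4 + 122.6 + 386.73 = 509.8 m.

510 m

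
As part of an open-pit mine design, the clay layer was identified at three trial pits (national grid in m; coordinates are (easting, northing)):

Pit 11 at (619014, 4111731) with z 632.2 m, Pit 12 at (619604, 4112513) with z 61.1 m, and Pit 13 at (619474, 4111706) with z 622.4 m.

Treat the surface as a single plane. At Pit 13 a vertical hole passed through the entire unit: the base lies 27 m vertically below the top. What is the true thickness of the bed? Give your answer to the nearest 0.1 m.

22.2 m

Let the plane be z = a·E + b·N + c.
Pit 12−Pit 11: 590a + 782b = −571.1;  Pit 13−Pit 11: 460a − 25b = −9.8.
Solving gives a = −0.05859, b = −0.68610.
|∇z| = √(a²+b²) = 0.68860, so dip δ = arctan(0.68860) = 34.55°.
True thickness = vertical thickness × cos δ = 27 × cos 34.55° = 22.2 m.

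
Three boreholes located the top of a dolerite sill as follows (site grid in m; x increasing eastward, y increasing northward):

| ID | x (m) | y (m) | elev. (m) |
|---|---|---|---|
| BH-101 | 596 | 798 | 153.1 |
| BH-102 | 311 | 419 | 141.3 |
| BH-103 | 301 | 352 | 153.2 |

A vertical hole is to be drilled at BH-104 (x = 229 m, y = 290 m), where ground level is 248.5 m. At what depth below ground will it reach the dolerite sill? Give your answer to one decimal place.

106.0 m

Let the plane be z = a·x + b·y + c.
BH-102−BH-101: −285a − 379b = −11.8;  BH-103−BH-101: −295a − 446b = 0.1.
Solving gives a = 0.34634, b = −0.22930.
Then c = 153.1 − a·596 − b·798 = 129.67.
At (229, 290): z_contact = 79.31 − 66.50 + 129.67 = 142.48 m.
Depth below ground = 248.5 − 142.48 = 106.0 m.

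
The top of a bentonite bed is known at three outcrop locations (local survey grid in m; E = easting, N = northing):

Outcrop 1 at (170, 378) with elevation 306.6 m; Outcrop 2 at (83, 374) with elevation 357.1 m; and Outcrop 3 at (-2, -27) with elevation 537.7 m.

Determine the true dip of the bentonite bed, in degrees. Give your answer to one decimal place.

Two edge vectors: Outcrop 1→Outcrop 2 = (-87, -4, 50.5), Outcrop 1→Outcrop 3 = (-172, -405, 231.1).
Normal n = (Outcrop 1→Outcrop 2) × (Outcrop 1→Outcrop 3) = (19528.1, 11419.7, 34547).
So ∂z/∂E = −n_x/n_z = −0.56526 and ∂z/∂N = −n_y/n_z = −0.33056.
Gradient magnitude |∇z| = √(a² + b²) = √(0.31952 + 0.10927) = 0.65482.
True dip = arctan(0.65482) = 33.2°, dipping toward ENE (azimuth ≈ 060°).

33.2°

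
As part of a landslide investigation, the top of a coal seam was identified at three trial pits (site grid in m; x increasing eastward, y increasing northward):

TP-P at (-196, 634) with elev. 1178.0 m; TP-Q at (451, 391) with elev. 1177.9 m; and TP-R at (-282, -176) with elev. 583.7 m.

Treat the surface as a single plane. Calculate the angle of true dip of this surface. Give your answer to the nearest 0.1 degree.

Two edge vectors: TP-P→TP-Q = (647, -243, -0.1), TP-P→TP-R = (-86, -810, -594.3).
Normal n = (TP-P→TP-Q) × (TP-P→TP-R) = (144333.9, 384520.7, -544968).
So ∂z/∂x = −n_x/n_z = 0.26485 and ∂z/∂y = −n_y/n_z = 0.70558.
Gradient magnitude |∇z| = √(a² + b²) = √(0.07014 + 0.49785) = 0.75365.
True dip = arctan(0.75365) = 37.0°, dipping toward SSW (azimuth ≈ 201°).

37.0°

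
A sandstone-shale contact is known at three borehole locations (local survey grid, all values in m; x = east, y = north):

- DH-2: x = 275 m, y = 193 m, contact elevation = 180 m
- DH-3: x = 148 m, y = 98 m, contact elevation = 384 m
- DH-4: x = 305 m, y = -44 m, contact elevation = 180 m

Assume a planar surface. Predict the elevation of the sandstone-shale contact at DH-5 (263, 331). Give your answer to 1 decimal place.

172.0 m

Let the plane be z = a·x + b·y + c.
DH-3−DH-2: −127a − 95b = 204;  DH-4−DH-2: 30a − 237b = 0.
Solving gives a = −1.46736, b = −0.18574.
Then c = 180 − a·275 − b·193 = 619.37.
At (263, 331): z = −385.9 − 61.5 + 619.37 = 172.0 m.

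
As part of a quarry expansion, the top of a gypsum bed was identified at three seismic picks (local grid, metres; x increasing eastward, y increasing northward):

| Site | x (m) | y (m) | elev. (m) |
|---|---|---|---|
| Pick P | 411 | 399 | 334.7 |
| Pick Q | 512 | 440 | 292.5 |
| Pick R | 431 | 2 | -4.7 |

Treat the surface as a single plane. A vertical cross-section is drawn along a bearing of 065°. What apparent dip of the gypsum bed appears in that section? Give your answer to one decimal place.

18.5°

Let the plane be z = a·x + b·y + c.
Pick Q−Pick P: 101a + 41b = −42.2;  Pick R−Pick P: 20a − 397b = −339.4.
Solving gives a = −0.74954, b = 0.81715.
Unit vector along 065° is (sin 65°, cos 65°) = (0.9063, 0.4226).
Slope in that direction = a·(0.9063) + b·(0.4226) = −0.33397.
Apparent dip = arctan|0.33397| = 18.5° (true dip is 48.0°, so apparent ≤ true as expected).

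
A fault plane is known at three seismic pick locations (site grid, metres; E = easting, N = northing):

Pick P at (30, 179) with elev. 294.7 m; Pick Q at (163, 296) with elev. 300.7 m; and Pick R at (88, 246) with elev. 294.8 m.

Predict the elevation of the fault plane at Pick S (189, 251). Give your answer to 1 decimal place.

Two edge vectors: Pick P→Pick Q = (133, 117, 6), Pick P→Pick R = (58, 67, 0.1).
Normal n = (Pick P→Pick Q) × (Pick P→Pick R) = (-390.3, 334.7, 2125).
So ∂z/∂E = −n_x/n_z = 0.18367 and ∂z/∂N = −n_y/n_z = −0.15751.
Intercept c from Pick P: 294.7 − 5.51 + 28.19 = 317.38.
At (189, 251): z = 34.7 − 39.5 + 317.38 = 312.6 m.

312.6 m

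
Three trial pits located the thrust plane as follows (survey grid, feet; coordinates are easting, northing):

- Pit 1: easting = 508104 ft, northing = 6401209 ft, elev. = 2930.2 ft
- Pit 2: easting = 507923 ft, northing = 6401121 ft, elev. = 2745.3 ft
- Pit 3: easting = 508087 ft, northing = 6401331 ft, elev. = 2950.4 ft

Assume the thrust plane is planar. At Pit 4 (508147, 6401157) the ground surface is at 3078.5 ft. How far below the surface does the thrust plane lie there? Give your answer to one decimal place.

Two edge vectors: Pit 1→Pit 2 = (-181, -88, -184.9), Pit 1→Pit 3 = (-17, 122, 20.2).
Normal n = (Pit 1→Pit 2) × (Pit 1→Pit 3) = (20780.2, 6799.5, -23578).
So ∂z/∂easting = −n_x/n_z = 0.881338536 and ∂z/∂northing = −n_y/n_z = 0.288383239.
Intercept c from Pit 1: 2930.2 − 447811.64 − 1846001.38 = −2290882.82.
At (508147, 6401157): z_contact = 447849.53 + 1845986.39 − 2290882.82 = 2953.10 ft.
Depth below ground = 3078.5 − 2953.10 = 125.4 ft.

125.4 ft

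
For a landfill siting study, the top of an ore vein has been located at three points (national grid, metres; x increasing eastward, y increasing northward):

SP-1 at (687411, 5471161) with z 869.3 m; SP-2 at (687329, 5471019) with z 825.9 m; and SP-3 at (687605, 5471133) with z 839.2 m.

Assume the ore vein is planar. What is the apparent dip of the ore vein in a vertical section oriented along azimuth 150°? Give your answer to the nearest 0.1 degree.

Let the plane be z = a·x + b·y + c.
SP-2−SP-1: −82a − 142b = −43.4;  SP-3−SP-1: 194a − 28b = −30.1.
Solving gives a = −0.10250, b = 0.36482.
Unit vector along 150° is (sin 150°, cos 150°) = (0.5000, -0.8660).
Slope in that direction = a·(0.5000) + b·(-0.8660) = −0.36720.
Apparent dip = arctan|0.36720| = 20.2° (true dip is 20.8°, so apparent ≤ true as expected).

20.2°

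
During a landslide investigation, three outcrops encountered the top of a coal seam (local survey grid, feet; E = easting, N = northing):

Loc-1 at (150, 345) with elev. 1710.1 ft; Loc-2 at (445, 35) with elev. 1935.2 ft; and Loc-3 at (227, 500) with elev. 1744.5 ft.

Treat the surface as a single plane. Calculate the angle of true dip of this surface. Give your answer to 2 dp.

33.53°

Let the plane be z = a·E + b·N + c.
Loc-2−Loc-1: 295a − 310b = 225.1;  Loc-3−Loc-1: 77a + 155b = 34.4.
Solving gives a = 0.65457, b = −0.10324.
Gradient magnitude |∇z| = √(a² + b²) = √(0.42846 + 0.01066) = 0.66266.
True dip = arctan(0.66266) = 33.53°, dipping toward W (azimuth ≈ 279°).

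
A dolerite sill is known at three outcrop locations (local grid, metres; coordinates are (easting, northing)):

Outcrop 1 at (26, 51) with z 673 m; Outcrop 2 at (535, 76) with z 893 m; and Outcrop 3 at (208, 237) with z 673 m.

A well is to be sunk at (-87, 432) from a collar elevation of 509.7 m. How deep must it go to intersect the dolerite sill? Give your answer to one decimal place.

57.3 m

Two edge vectors: Outcrop 1→Outcrop 2 = (509, 25, 220), Outcrop 1→Outcrop 3 = (182, 186, 0).
Normal n = (Outcrop 1→Outcrop 2) × (Outcrop 1→Outcrop 3) = (-40920, 40040, 90124).
So ∂z/∂E = −n_x/n_z = 0.45404 and ∂z/∂N = −n_y/n_z = −0.44428.
Intercept c from Outcrop 1: 673 − 11.81 + 22.66 = 683.85.
At (-87, 432): z_contact = −39.50 − 191.93 + 683.85 = 452.42 m.
Depth below ground = 509.7 − 452.42 = 57.3 m.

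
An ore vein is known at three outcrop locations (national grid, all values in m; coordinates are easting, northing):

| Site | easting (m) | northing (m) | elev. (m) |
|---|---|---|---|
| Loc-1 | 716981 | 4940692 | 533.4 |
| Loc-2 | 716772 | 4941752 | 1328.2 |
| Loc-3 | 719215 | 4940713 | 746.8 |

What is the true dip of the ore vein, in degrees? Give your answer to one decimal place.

37.7°

Two edge vectors: Loc-1→Loc-2 = (-209, 1060, 794.8), Loc-1→Loc-3 = (2234, 21, 213.4).
Normal n = (Loc-1→Loc-2) × (Loc-1→Loc-3) = (209513.2, 1820183.8, -2372429).
So ∂z/∂easting = −n_x/n_z = 0.08831 and ∂z/∂northing = −n_y/n_z = 0.76722.
Gradient magnitude |∇z| = √(a² + b²) = √(0.00780 + 0.58863) = 0.77229.
True dip = arctan(0.77229) = 37.7°, dipping toward S (azimuth ≈ 187°).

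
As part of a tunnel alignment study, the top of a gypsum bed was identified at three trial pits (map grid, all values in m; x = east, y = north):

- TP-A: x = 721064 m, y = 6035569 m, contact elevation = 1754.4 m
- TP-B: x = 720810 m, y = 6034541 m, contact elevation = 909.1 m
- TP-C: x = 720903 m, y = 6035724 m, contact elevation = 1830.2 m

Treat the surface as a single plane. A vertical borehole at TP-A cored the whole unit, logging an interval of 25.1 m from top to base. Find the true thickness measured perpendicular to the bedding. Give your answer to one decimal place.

19.6 m

Let the plane be z = a·x + b·y + c.
TP-B−TP-A: −254a − 1028b = −845.3;  TP-C−TP-A: −161a + 155b = 75.8.
Solving gives a = 0.25917, b = 0.75824.
|∇z| = √(a²+b²) = 0.80131, so dip δ = arctan(0.80131) = 38.71°.
True thickness = vertical thickness × cos δ = 25.1 × cos 38.71° = 19.6 m.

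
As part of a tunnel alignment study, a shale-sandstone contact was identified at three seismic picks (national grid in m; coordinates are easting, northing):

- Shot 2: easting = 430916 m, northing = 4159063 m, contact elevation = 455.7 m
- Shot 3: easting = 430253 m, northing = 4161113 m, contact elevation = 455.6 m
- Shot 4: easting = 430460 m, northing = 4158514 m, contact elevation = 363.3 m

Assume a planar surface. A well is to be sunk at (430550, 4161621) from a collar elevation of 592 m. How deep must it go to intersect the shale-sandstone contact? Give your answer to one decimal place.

Let the plane be z = a·easting + b·northing + c.
Shot 3−Shot 2: −663a + 2050b = −0.1;  Shot 4−Shot 2: −456a − 549b = −92.4.
Solving gives a = 0.145886046, b = 0.047132902.
Then c = 455.7 − a·430916 − b·4159063 = −258437.64.
At (430550, 4161621): z_contact = 62811.24 + 196149.27 − 258437.64 = 522.87 m.
Depth below ground = 592 − 522.87 = 69.1 m.

69.1 m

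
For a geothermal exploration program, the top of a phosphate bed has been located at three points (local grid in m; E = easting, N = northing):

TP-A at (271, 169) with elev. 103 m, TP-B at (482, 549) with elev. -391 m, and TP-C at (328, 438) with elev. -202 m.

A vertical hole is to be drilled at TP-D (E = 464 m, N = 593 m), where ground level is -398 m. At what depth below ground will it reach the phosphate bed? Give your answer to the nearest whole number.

30 m

Two edge vectors: TP-A→TP-B = (211, 380, -494), TP-A→TP-C = (57, 269, -305).
Normal n = (TP-A→TP-B) × (TP-A→TP-C) = (16986, 36197, 35099).
So ∂z/∂E = −n_x/n_z = −0.48395 and ∂z/∂N = −n_y/n_z = −1.03128.
Intercept c from TP-A: 103 + 131.15 + 174.29 = 408.44.
At (464, 593): z_contact = −224.6 − 611.6 + 408.44 = -427.7 m.
Depth below ground = -398 − (-427.7) = 30 m.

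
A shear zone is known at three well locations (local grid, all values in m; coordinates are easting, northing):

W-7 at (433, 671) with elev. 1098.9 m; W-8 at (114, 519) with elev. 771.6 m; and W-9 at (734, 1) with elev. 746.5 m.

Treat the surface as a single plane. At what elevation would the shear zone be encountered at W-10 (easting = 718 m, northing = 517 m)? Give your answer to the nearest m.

Let the plane be z = a·easting + b·northing + c.
W-8−W-7: −319a − 152b = −327.3;  W-9−W-7: 301a − 670b = −352.4.
Solving gives a = 0.63868, b = 0.81290.
Then c = 1098.9 − a·433 − b·671 = 276.90.
At (718, 517): z = 458.6 + 420.3 + 276.90 = 1155.7 m.

1156 m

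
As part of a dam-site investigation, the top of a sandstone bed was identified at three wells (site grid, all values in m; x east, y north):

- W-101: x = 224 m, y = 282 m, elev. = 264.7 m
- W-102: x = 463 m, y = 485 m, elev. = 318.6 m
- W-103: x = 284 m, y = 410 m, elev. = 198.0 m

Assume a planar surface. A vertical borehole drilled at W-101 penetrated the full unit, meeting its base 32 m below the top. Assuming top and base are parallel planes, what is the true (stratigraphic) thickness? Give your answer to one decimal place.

Two edge vectors: W-101→W-102 = (239, 203, 53.9), W-101→W-103 = (60, 128, -66.7).
Normal n = (W-101→W-102) × (W-101→W-103) = (-20439.3, 19175.3, 18412).
So ∂z/∂x = −n_x/n_z = 1.11011 and ∂z/∂y = −n_y/n_z = −1.04146.
|∇z| = √(a²+b²) = 1.52216, so dip δ = arctan(1.52216) = 56.70°.
True thickness = vertical thickness × cos δ = 32 × cos 56.70° = 17.6 m.

17.6 m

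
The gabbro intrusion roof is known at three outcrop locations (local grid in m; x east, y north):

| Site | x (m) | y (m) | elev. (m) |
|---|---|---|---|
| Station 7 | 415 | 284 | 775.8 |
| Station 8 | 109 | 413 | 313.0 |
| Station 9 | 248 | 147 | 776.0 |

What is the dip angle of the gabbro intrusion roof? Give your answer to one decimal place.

57.6°

Two edge vectors: Station 7→Station 8 = (-306, 129, -462.8), Station 7→Station 9 = (-167, -137, 0.2).
Normal n = (Station 7→Station 8) × (Station 7→Station 9) = (-63377.8, 77348.8, 63465).
So ∂z/∂x = −n_x/n_z = 0.99863 and ∂z/∂y = −n_y/n_z = −1.21876.
Gradient magnitude |∇z| = √(a² + b²) = √(0.99725 + 1.48538) = 1.57564.
True dip = arctan(1.57564) = 57.6°, dipping toward NW (azimuth ≈ 321°).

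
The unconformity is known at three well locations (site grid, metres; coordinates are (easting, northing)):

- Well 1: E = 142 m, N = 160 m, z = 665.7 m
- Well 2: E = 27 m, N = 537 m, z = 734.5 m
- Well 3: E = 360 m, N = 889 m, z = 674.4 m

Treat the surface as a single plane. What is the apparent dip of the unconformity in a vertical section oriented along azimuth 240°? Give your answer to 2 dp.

11.11°

Two edge vectors: Well 1→Well 2 = (-115, 377, 68.8), Well 1→Well 3 = (218, 729, 8.7).
Normal n = (Well 1→Well 2) × (Well 1→Well 3) = (-46875.3, 15998.9, -166021).
So ∂z/∂E = −n_x/n_z = −0.28235 and ∂z/∂N = −n_y/n_z = 0.09637.
Unit vector along 240° is (sin 240°, cos 240°) = (-0.8660, -0.5000).
Slope in that direction = a·(-0.8660) + b·(-0.5000) = 0.19634.
Apparent dip = arctan|0.19634| = 11.11° (true dip is 16.6°, so apparent ≤ true as expected).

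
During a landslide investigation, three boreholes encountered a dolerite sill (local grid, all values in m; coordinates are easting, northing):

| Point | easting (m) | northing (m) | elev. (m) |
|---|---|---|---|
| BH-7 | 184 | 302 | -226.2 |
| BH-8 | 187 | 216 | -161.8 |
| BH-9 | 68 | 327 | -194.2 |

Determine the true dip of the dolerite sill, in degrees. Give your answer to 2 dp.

Let the plane be z = a·easting + b·northing + c.
BH-8−BH-7: 3a − 86b = 64.4;  BH-9−BH-7: −116a + 25b = 32.
Solving gives a = −0.44056, b = −0.76421.
Gradient magnitude |∇z| = √(a² + b²) = √(0.19409 + 0.58401) = 0.88210.
True dip = arctan(0.88210) = 41.42°, dipping toward NNE (azimuth ≈ 030°).

41.42°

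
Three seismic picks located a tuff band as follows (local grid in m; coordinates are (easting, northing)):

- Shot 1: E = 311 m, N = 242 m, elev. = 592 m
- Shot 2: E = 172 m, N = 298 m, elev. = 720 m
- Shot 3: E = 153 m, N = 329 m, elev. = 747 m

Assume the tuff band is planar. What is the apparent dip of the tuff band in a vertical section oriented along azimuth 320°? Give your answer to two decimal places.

Two edge vectors: Shot 1→Shot 2 = (-139, 56, 128), Shot 1→Shot 3 = (-158, 87, 155).
Normal n = (Shot 1→Shot 2) × (Shot 1→Shot 3) = (-2456, 1321, -3245).
So ∂z/∂E = −n_x/n_z = −0.75686 and ∂z/∂N = −n_y/n_z = 0.40709.
Unit vector along 320° is (sin 320°, cos 320°) = (-0.6428, 0.7660).
Slope in that direction = a·(-0.6428) + b·(0.7660) = 0.79835.
Apparent dip = arctan|0.79835| = 38.60° (true dip is 40.7°, so apparent ≤ true as expected).

38.60°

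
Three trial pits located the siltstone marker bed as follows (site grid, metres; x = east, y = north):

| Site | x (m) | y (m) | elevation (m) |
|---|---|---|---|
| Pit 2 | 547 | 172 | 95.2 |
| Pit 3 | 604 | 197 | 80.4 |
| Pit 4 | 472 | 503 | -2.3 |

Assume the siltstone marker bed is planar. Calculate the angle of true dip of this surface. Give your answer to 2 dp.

Let the plane be z = a·x + b·y + c.
Pit 3−Pit 2: 57a + 25b = −14.8;  Pit 4−Pit 2: −75a + 331b = −97.5.
Solving gives a = −0.11866, b = −0.32145.
Gradient magnitude |∇z| = √(a² + b²) = √(0.01408 + 0.10333) = 0.34265.
True dip = arctan(0.34265) = 18.91°, dipping toward NNE (azimuth ≈ 020°).

18.91°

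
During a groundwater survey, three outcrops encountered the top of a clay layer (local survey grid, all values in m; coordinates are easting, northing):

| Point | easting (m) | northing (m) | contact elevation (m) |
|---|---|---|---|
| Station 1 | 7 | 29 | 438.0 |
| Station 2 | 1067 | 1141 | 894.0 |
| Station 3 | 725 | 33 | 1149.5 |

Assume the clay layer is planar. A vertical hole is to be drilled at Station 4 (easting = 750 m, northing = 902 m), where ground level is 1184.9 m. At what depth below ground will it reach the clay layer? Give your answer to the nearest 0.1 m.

477.5 m

Let the plane be z = a·easting + b·northing + c.
Station 2−Station 1: 1060a + 1112b = 456;  Station 3−Station 1: 718a + 4b = 711.5.
Solving gives a = 0.993941, b = −0.537390.
Then c = 438 − a·7 − b·29 = 446.63.
At (750, 902): z_contact = 745.46 − 484.73 + 446.63 = 707.36 m.
Depth below ground = 1184.9 − 707.36 = 477.5 m.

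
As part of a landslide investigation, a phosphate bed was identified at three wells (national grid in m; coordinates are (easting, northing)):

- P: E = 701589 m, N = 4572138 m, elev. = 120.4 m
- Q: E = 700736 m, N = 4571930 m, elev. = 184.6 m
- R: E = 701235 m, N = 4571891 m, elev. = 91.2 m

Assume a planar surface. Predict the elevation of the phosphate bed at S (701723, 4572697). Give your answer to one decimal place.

Let the plane be z = a·E + b·N + c.
Q−P: −853a − 208b = 64.2;  R−P: −354a − 247b = −29.2.
Solving gives a = −0.160011382, b = 0.347546677.
Then c = 120.4 − a·701589 − b·4572138 = −1476648.74.
At (701723, 4572697): z = −112283.7 + 1589225.6 − 1476648.74 = 293.2 m.

293.2 m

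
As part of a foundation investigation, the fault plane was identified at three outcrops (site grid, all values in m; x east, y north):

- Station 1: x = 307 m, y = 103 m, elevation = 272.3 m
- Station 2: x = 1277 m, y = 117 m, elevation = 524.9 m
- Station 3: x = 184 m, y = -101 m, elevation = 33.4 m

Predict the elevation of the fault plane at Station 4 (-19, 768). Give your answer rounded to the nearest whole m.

872 m

Let the plane be z = a·x + b·y + c.
Station 2−Station 1: 970a + 14b = 252.6;  Station 3−Station 1: −123a − 204b = −238.9.
Solving gives a = 0.24565, b = 1.02297.
Then c = 272.3 − a·307 − b·103 = 91.52.
At (-19, 768): z = −4.7 + 785.6 + 91.52 = 872.5 m.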